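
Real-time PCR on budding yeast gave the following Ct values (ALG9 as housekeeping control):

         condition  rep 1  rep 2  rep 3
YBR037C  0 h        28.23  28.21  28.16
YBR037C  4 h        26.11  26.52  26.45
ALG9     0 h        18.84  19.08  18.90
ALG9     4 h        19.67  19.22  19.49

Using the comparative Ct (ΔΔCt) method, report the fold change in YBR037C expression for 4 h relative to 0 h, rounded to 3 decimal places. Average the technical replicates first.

5.134

Mean Ct: YBR037C 0 h 28.200; YBR037C 4 h 26.360; ALG9 0 h 18.940; ALG9 4 h 19.460
ΔCt(0 h) = 28.200 − 18.940 = 9.260
ΔCt(4 h) = 26.360 − 19.460 = 6.900
ΔΔCt = 6.900 − 9.260 = -2.360
Fold change = 2^(−(-2.360)) = 2^2.360 = 5.1337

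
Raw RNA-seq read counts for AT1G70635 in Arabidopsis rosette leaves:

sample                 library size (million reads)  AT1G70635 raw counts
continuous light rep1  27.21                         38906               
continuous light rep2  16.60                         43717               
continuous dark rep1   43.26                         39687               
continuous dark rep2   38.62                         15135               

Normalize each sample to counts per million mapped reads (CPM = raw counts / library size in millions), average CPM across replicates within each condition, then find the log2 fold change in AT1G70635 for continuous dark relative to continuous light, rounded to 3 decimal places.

CPM(continuous light rep1) = 38906 / 27.21 = 1429.8420
CPM(continuous light rep2) = 43717 / 16.60 = 2633.5542
CPM(continuous dark rep1) = 39687 / 43.26 = 917.4064
CPM(continuous dark rep2) = 15135 / 38.62 = 391.8954
mean CPM(continuous light) = 2031.6981; mean CPM(continuous dark) = 654.6509
Fold change = 654.6509 / 2031.6981 = 0.32222
log2(0.32222) = -1.6339

-1.634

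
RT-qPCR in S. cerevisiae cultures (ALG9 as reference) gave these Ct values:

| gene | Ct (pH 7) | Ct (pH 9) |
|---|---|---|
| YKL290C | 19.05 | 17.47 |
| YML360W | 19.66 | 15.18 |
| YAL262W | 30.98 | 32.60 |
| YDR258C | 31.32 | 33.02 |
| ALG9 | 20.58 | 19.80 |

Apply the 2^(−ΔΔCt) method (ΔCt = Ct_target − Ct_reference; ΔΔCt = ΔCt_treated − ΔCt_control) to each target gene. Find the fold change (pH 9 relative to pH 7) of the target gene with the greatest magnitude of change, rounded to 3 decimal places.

YKL290C: ΔΔCt = (17.47−19.80) − (19.05−20.58) = -2.33 − (-1.53) = -0.80; fold change = 2^0.80 = 1.741
YML360W: ΔΔCt = (15.18−19.80) − (19.66−20.58) = -4.62 − (-0.92) = -3.70; fold change = 2^3.70 = 12.996
YAL262W: ΔΔCt = (32.60−19.80) − (30.98−20.58) = 12.80 − 10.40 = 2.40; fold change = 2^-2.40 = 0.189
YDR258C: ΔΔCt = (33.02−19.80) − (31.32−20.58) = 13.22 − 10.74 = 2.48; fold change = 2^-2.48 = 0.179
YML360W has the largest |ΔΔCt| = 3.70.

12.996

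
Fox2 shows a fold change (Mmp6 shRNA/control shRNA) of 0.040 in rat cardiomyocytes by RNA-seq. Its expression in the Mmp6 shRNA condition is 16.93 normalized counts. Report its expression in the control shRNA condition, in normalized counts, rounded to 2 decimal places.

control shRNA expression = 16.93 / 0.040 = 423.25

423.25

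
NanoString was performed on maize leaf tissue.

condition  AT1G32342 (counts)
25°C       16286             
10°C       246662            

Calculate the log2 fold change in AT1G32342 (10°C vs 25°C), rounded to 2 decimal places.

Fold change = 246662 / 16286 = 15.1456
log2(15.1456) = 3.921

3.92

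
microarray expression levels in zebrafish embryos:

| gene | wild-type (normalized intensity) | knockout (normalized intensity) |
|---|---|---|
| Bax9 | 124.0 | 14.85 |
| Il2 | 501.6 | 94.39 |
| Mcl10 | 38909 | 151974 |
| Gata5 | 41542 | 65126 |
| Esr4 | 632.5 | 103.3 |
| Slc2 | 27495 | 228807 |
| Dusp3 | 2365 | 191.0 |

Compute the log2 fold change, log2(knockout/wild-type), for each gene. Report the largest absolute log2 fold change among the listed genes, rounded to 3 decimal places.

log2(14.85/124.0) = -3.062  (Bax9)
log2(94.39/501.6) = -2.410  (Il2)
log2(151974/38909) = 1.966  (Mcl10)
log2(65126/41542) = 0.649  (Gata5)
log2(103.3/632.5) = -2.614  (Esr4)
log2(228807/27495) = 3.057  (Slc2)
log2(191.0/2365) = -3.630  (Dusp3)
The largest magnitude belongs to Dusp3.

3.630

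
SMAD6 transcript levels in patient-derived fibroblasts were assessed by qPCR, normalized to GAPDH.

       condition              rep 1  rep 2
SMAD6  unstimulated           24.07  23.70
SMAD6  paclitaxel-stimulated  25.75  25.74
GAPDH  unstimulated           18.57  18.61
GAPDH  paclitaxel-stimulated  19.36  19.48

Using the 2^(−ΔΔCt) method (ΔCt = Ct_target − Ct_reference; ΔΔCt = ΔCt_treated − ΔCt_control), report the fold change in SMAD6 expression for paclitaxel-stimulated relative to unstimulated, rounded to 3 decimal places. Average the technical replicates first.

0.490

Mean Ct: SMAD6 unstimulated 23.885; SMAD6 paclitaxel-stimulated 25.745; GAPDH unstimulated 18.590; GAPDH paclitaxel-stimulated 19.420
ΔCt(unstimulated) = 23.885 − 18.590 = 5.295
ΔCt(paclitaxel-stimulated) = 25.745 − 19.420 = 6.325
ΔΔCt = 6.325 − 5.295 = 1.030
Fold change = 2^(−1.030) = 0.4897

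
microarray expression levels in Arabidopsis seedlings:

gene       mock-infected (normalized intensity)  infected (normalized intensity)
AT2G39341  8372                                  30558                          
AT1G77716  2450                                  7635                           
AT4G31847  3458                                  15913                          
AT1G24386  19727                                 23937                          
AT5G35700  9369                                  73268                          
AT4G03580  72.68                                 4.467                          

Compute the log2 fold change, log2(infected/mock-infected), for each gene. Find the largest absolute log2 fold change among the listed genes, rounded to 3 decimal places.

log2(30558/8372) = 1.868  (AT2G39341)
log2(7635/2450) = 1.640  (AT1G77716)
log2(15913/3458) = 2.202  (AT4G31847)
log2(23937/19727) = 0.279  (AT1G24386)
log2(73268/9369) = 2.967  (AT5G35700)
log2(4.467/72.68) = -4.024  (AT4G03580)
The largest magnitude belongs to AT4G03580.

4.024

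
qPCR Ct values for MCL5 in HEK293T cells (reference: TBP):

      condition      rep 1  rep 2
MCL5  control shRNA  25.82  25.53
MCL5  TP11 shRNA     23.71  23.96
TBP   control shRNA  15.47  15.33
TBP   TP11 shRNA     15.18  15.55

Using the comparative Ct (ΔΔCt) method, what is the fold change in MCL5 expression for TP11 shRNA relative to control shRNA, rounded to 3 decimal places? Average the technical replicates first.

3.494

Mean Ct: MCL5 control shRNA 25.675; MCL5 TP11 shRNA 23.835; TBP control shRNA 15.400; TBP TP11 shRNA 15.365
ΔCt(control shRNA) = 25.675 − 15.400 = 10.275
ΔCt(TP11 shRNA) = 23.835 − 15.365 = 8.470
ΔΔCt = 8.470 − 10.275 = -1.805
Fold change = 2^(−(-1.805)) = 2^1.805 = 3.4943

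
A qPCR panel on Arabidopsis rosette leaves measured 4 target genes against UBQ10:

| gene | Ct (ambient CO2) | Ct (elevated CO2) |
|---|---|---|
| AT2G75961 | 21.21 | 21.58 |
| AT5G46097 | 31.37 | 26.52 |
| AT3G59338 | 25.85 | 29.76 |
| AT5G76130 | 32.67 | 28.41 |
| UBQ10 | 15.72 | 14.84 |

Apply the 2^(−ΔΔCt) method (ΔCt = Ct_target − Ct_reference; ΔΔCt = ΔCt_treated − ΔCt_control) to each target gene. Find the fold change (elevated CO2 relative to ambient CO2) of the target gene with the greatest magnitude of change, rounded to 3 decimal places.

0.036

AT2G75961: ΔΔCt = (21.58−14.84) − (21.21−15.72) = 6.74 − 5.49 = 1.25; fold change = 2^-1.25 = 0.420
AT5G46097: ΔΔCt = (26.52−14.84) − (31.37−15.72) = 11.68 − 15.65 = -3.97; fold change = 2^3.97 = 15.671
AT3G59338: ΔΔCt = (29.76−14.84) − (25.85−15.72) = 14.92 − 10.13 = 4.79; fold change = 2^-4.79 = 0.036
AT5G76130: ΔΔCt = (28.41−14.84) − (32.67−15.72) = 13.57 − 16.95 = -3.38; fold change = 2^3.38 = 10.411
AT3G59338 has the largest |ΔΔCt| = 4.79.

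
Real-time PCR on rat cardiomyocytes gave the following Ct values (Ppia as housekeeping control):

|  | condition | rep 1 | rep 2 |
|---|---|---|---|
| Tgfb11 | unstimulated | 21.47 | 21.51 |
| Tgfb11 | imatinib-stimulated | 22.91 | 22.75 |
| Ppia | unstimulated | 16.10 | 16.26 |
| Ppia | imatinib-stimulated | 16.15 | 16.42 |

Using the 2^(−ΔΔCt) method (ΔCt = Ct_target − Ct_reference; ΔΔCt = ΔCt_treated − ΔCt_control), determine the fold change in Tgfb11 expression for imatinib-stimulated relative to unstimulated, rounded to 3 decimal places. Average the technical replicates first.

0.425

Mean Ct: Tgfb11 unstimulated 21.490; Tgfb11 imatinib-stimulated 22.830; Ppia unstimulated 16.180; Ppia imatinib-stimulated 16.285
ΔCt(unstimulated) = 21.490 − 16.180 = 5.310
ΔCt(imatinib-stimulated) = 22.830 − 16.285 = 6.545
ΔΔCt = 6.545 − 5.310 = 1.235
Fold change = 2^(−1.235) = 0.4248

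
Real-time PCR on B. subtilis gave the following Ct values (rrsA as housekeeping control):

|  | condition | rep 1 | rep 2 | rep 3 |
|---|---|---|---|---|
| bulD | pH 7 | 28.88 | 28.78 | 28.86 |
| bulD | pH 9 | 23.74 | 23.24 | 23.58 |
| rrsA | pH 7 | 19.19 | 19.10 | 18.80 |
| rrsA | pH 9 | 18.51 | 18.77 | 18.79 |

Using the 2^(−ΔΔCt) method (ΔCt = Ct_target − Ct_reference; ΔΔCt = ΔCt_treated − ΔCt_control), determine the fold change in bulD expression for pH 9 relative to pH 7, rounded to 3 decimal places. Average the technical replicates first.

31.559

Mean Ct: bulD pH 7 28.840; bulD pH 9 23.520; rrsA pH 7 19.030; rrsA pH 9 18.690
ΔCt(pH 7) = 28.840 − 19.030 = 9.810
ΔCt(pH 9) = 23.520 − 18.690 = 4.830
ΔΔCt = 4.830 − 9.810 = -4.980
Fold change = 2^(−(-4.980)) = 2^4.980 = 31.5594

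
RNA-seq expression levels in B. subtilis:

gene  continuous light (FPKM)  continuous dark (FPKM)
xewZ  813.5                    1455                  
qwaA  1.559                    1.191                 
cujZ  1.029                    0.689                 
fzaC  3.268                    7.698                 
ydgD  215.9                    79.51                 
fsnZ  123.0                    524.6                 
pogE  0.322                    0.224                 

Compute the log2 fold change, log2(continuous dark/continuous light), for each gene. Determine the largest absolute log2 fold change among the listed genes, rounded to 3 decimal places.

log2(1455/813.5) = 0.839  (xewZ)
log2(1.191/1.559) = -0.388  (qwaA)
log2(0.689/1.029) = -0.579  (cujZ)
log2(7.698/3.268) = 1.236  (fzaC)
log2(79.51/215.9) = -1.441  (ydgD)
log2(524.6/123.0) = 2.093  (fsnZ)
log2(0.224/0.322) = -0.524  (pogE)
The largest magnitude belongs to fsnZ.

2.093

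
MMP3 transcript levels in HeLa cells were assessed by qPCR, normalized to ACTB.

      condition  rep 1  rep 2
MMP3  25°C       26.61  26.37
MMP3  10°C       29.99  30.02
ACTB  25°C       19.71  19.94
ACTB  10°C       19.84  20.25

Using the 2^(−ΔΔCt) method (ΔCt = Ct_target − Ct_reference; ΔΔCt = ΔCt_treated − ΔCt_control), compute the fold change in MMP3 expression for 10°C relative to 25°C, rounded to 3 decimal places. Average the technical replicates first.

0.102

Mean Ct: MMP3 25°C 26.490; MMP3 10°C 30.005; ACTB 25°C 19.825; ACTB 10°C 20.045
ΔCt(25°C) = 26.490 − 19.825 = 6.665
ΔCt(10°C) = 30.005 − 20.045 = 9.960
ΔΔCt = 9.960 − 6.665 = 3.295
Fold change = 2^(−3.295) = 0.1019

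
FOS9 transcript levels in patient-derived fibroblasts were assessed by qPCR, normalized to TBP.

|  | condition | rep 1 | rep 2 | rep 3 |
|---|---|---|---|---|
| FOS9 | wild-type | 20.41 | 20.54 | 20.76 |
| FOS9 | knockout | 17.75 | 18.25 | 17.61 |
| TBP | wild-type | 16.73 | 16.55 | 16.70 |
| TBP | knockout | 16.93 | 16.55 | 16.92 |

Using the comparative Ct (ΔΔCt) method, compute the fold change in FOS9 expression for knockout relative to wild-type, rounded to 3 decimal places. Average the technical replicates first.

Mean Ct: FOS9 wild-type 20.570; FOS9 knockout 17.870; TBP wild-type 16.660; TBP knockout 16.800
ΔCt(wild-type) = 20.570 − 16.660 = 3.910
ΔCt(knockout) = 17.870 − 16.800 = 1.070
ΔΔCt = 1.070 − 3.910 = -2.840
Fold change = 2^(−(-2.840)) = 2^2.840 = 7.1602

7.160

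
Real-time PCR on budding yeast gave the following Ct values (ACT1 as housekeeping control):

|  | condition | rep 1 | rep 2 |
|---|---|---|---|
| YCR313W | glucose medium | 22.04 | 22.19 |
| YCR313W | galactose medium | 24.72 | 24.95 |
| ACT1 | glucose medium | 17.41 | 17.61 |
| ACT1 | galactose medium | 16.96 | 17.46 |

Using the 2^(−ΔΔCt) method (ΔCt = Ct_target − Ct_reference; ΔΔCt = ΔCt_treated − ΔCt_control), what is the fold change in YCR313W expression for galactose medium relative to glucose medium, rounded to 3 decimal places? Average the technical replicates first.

0.123

Mean Ct: YCR313W glucose medium 22.115; YCR313W galactose medium 24.835; ACT1 glucose medium 17.510; ACT1 galactose medium 17.210
ΔCt(glucose medium) = 22.115 − 17.510 = 4.605
ΔCt(galactose medium) = 24.835 − 17.210 = 7.625
ΔΔCt = 7.625 − 4.605 = 3.020
Fold change = 2^(−3.020) = 0.1233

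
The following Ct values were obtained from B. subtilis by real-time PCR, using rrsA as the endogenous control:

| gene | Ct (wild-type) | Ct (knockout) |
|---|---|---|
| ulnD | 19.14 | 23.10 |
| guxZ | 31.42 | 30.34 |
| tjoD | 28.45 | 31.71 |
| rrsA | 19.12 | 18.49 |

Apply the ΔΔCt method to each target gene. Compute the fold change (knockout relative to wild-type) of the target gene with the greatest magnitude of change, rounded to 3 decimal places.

ulnD: ΔΔCt = (23.10−18.49) − (19.14−19.12) = 4.61 − 0.02 = 4.59; fold change = 2^-4.59 = 0.042
guxZ: ΔΔCt = (30.34−18.49) − (31.42−19.12) = 11.85 − 12.30 = -0.45; fold change = 2^0.45 = 1.366
tjoD: ΔΔCt = (31.71−18.49) − (28.45−19.12) = 13.22 − 9.33 = 3.89; fold change = 2^-3.89 = 0.067
ulnD has the largest |ΔΔCt| = 4.59.

0.042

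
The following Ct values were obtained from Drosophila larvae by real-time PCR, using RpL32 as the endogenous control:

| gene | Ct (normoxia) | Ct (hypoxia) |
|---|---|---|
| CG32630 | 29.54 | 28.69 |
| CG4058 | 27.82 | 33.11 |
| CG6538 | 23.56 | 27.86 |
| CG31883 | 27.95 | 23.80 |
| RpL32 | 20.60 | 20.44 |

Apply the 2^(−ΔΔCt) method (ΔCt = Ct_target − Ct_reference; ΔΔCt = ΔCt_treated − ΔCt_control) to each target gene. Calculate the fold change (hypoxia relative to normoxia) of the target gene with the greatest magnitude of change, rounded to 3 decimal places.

CG32630: ΔΔCt = (28.69−20.44) − (29.54−20.60) = 8.25 − 8.94 = -0.69; fold change = 2^0.69 = 1.613
CG4058: ΔΔCt = (33.11−20.44) − (27.82−20.60) = 12.67 − 7.22 = 5.45; fold change = 2^-5.45 = 0.023
CG6538: ΔΔCt = (27.86−20.44) − (23.56−20.60) = 7.42 − 2.96 = 4.46; fold change = 2^-4.46 = 0.045
CG31883: ΔΔCt = (23.80−20.44) − (27.95−20.60) = 3.36 − 7.35 = -3.99; fold change = 2^3.99 = 15.889
CG4058 has the largest |ΔΔCt| = 5.45.

0.023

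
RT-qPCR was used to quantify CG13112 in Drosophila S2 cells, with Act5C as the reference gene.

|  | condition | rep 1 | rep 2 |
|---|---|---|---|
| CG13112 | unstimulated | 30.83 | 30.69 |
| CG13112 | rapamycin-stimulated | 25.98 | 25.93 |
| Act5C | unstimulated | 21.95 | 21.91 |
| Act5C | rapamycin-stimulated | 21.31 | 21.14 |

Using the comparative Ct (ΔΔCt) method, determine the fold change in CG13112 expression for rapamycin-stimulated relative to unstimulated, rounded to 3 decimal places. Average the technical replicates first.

Mean Ct: CG13112 unstimulated 30.760; CG13112 rapamycin-stimulated 25.955; Act5C unstimulated 21.930; Act5C rapamycin-stimulated 21.225
ΔCt(unstimulated) = 30.760 − 21.930 = 8.830
ΔCt(rapamycin-stimulated) = 25.955 − 21.225 = 4.730
ΔΔCt = 4.730 − 8.830 = -4.100
Fold change = 2^(−(-4.100)) = 2^4.100 = 17.1484

17.148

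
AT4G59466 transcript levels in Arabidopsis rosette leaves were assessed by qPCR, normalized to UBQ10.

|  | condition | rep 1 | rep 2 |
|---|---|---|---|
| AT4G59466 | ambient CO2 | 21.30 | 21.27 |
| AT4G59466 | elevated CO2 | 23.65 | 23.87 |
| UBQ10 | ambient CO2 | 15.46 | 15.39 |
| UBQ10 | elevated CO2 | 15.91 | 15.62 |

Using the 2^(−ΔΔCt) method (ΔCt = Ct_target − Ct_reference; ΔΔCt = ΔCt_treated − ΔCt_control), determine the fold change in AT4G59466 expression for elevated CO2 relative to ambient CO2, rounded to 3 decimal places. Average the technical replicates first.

Mean Ct: AT4G59466 ambient CO2 21.285; AT4G59466 elevated CO2 23.760; UBQ10 ambient CO2 15.425; UBQ10 elevated CO2 15.765
ΔCt(ambient CO2) = 21.285 − 15.425 = 5.860
ΔCt(elevated CO2) = 23.760 − 15.765 = 7.995
ΔΔCt = 7.995 − 5.860 = 2.135
Fold change = 2^(−2.135) = 0.2277

0.228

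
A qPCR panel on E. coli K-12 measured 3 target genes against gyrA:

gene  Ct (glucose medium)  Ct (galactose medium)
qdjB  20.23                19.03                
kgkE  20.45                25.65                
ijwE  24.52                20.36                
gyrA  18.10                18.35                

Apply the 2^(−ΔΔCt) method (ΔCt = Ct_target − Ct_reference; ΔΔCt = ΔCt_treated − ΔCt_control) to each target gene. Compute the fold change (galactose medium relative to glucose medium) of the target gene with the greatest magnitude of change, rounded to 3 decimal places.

qdjB: ΔΔCt = (19.03−18.35) − (20.23−18.10) = 0.68 − 2.13 = -1.45; fold change = 2^1.45 = 2.732
kgkE: ΔΔCt = (25.65−18.35) − (20.45−18.10) = 7.30 − 2.35 = 4.95; fold change = 2^-4.95 = 0.032
ijwE: ΔΔCt = (20.36−18.35) − (24.52−18.10) = 2.01 − 6.42 = -4.41; fold change = 2^4.41 = 21.259
kgkE has the largest |ΔΔCt| = 4.95.

0.032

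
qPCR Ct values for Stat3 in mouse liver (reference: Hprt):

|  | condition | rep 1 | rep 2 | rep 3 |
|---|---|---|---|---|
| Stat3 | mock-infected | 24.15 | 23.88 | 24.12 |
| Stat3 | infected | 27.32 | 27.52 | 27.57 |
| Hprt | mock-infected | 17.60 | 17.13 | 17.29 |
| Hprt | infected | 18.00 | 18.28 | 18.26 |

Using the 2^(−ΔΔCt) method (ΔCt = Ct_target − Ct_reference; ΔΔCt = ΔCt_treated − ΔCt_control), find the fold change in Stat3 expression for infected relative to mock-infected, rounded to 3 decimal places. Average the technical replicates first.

Mean Ct: Stat3 mock-infected 24.050; Stat3 infected 27.470; Hprt mock-infected 17.340; Hprt infected 18.180
ΔCt(mock-infected) = 24.050 − 17.340 = 6.710
ΔCt(infected) = 27.470 − 18.180 = 9.290
ΔΔCt = 9.290 − 6.710 = 2.580
Fold change = 2^(−2.580) = 0.1672

0.167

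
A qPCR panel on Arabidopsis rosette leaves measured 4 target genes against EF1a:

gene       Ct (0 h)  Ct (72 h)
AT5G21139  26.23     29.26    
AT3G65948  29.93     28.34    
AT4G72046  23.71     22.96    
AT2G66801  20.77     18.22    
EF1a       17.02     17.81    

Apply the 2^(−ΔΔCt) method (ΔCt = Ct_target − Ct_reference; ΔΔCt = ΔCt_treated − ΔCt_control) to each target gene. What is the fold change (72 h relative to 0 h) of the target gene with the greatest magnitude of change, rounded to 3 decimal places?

10.126

AT5G21139: ΔΔCt = (29.26−17.81) − (26.23−17.02) = 11.45 − 9.21 = 2.24; fold change = 2^-2.24 = 0.212
AT3G65948: ΔΔCt = (28.34−17.81) − (29.93−17.02) = 10.53 − 12.91 = -2.38; fold change = 2^2.38 = 5.205
AT4G72046: ΔΔCt = (22.96−17.81) − (23.71−17.02) = 5.15 − 6.69 = -1.54; fold change = 2^1.54 = 2.908
AT2G66801: ΔΔCt = (18.22−17.81) − (20.77−17.02) = 0.41 − 3.75 = -3.34; fold change = 2^3.34 = 10.126
AT2G66801 has the largest |ΔΔCt| = 3.34.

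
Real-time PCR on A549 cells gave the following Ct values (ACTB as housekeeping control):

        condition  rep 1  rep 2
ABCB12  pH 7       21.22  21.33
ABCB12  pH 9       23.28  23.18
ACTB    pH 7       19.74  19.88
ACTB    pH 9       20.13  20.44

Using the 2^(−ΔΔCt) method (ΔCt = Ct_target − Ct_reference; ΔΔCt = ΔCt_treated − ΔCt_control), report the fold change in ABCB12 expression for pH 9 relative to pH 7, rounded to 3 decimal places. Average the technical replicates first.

0.358

Mean Ct: ABCB12 pH 7 21.275; ABCB12 pH 9 23.230; ACTB pH 7 19.810; ACTB pH 9 20.285
ΔCt(pH 7) = 21.275 − 19.810 = 1.465
ΔCt(pH 9) = 23.230 − 20.285 = 2.945
ΔΔCt = 2.945 − 1.465 = 1.480
Fold change = 2^(−1.480) = 0.3585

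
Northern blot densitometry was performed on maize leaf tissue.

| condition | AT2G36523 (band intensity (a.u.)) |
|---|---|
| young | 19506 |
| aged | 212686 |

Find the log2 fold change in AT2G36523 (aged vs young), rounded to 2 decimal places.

3.45

Fold change = 212686 / 19506 = 10.9036
log2(10.9036) = 3.447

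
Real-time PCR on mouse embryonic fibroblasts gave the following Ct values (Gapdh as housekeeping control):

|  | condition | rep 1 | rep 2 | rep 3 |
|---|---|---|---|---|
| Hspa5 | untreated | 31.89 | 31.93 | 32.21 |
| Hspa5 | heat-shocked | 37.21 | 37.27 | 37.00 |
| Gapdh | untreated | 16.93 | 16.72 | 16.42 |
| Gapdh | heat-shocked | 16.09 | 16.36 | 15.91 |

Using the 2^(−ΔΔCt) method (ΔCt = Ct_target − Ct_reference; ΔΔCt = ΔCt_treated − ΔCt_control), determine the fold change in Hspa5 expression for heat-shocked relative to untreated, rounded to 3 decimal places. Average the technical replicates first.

Mean Ct: Hspa5 untreated 32.010; Hspa5 heat-shocked 37.160; Gapdh untreated 16.690; Gapdh heat-shocked 16.120
ΔCt(untreated) = 32.010 − 16.690 = 15.320
ΔCt(heat-shocked) = 37.160 − 16.120 = 21.040
ΔΔCt = 21.040 − 15.320 = 5.720
Fold change = 2^(−5.720) = 0.0190

0.019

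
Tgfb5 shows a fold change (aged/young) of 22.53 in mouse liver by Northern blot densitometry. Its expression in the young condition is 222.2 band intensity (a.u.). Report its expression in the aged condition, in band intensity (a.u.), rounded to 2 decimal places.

5006.17

aged expression = 222.2 × 22.53 = 5006.17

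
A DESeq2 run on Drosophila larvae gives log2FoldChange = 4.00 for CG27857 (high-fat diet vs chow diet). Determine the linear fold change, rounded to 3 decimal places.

Fold change = 2^(4.00) = 16.0000

16.000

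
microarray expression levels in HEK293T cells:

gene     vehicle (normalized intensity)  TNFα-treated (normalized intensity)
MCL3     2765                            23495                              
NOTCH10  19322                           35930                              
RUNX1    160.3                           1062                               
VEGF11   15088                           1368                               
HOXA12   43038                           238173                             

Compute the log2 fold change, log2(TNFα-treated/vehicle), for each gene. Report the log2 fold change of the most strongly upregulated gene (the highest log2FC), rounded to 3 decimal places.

3.087

log2(23495/2765) = 3.087  (MCL3)
log2(35930/19322) = 0.895  (NOTCH10)
log2(1062/160.3) = 2.728  (RUNX1)
log2(1368/15088) = -3.463  (VEGF11)
log2(238173/43038) = 2.468  (HOXA12)
MCL3 is most strongly upregulated.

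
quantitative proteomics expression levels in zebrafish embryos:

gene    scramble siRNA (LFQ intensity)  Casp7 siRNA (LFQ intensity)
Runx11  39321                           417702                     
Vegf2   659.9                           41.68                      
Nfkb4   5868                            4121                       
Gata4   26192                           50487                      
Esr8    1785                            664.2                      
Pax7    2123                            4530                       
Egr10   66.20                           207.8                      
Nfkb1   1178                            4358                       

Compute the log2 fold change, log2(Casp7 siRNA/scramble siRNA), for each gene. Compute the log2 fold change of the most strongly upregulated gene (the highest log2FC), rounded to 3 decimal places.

log2(417702/39321) = 3.409  (Runx11)
log2(41.68/659.9) = -3.985  (Vegf2)
log2(4121/5868) = -0.510  (Nfkb4)
log2(50487/26192) = 0.947  (Gata4)
log2(664.2/1785) = -1.426  (Esr8)
log2(4530/2123) = 1.093  (Pax7)
log2(207.8/66.20) = 1.650  (Egr10)
log2(4358/1178) = 1.887  (Nfkb1)
Runx11 is most strongly upregulated.

3.409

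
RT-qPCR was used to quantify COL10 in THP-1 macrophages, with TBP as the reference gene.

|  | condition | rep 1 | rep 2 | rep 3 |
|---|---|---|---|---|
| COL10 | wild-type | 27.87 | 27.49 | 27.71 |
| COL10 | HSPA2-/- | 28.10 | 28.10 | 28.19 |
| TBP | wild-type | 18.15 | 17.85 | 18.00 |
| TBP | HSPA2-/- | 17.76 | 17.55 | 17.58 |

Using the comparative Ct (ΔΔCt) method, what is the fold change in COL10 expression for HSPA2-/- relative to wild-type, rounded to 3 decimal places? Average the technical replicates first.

0.570

Mean Ct: COL10 wild-type 27.690; COL10 HSPA2-/- 28.130; TBP wild-type 18.000; TBP HSPA2-/- 17.630
ΔCt(wild-type) = 27.690 − 18.000 = 9.690
ΔCt(HSPA2-/-) = 28.130 − 17.630 = 10.500
ΔΔCt = 10.500 − 9.690 = 0.810
Fold change = 2^(−0.810) = 0.5704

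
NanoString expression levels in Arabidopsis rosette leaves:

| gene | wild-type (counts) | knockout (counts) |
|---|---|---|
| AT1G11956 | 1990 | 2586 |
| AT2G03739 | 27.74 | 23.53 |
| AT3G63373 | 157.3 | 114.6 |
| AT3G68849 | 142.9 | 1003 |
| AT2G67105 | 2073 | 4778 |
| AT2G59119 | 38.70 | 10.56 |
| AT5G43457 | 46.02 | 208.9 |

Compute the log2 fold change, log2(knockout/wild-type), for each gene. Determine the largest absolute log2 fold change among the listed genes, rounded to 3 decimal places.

2.811

log2(2586/1990) = 0.378  (AT1G11956)
log2(23.53/27.74) = -0.237  (AT2G03739)
log2(114.6/157.3) = -0.457  (AT3G63373)
log2(1003/142.9) = 2.811  (AT3G68849)
log2(4778/2073) = 1.205  (AT2G67105)
log2(10.56/38.70) = -1.874  (AT2G59119)
log2(208.9/46.02) = 2.182  (AT5G43457)
The largest magnitude belongs to AT3G68849.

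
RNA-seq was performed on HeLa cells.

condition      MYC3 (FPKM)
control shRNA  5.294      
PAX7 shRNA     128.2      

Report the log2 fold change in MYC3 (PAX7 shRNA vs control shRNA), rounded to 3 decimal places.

Fold change = 128.2 / 5.294 = 24.2161
log2(24.2161) = 4.5979

4.598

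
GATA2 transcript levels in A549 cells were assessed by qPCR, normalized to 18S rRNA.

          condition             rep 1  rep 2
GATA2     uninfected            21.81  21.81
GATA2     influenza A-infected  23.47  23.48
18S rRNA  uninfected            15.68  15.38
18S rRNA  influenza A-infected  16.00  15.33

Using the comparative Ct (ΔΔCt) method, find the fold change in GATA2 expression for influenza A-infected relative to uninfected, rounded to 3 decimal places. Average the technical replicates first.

0.346

Mean Ct: GATA2 uninfected 21.810; GATA2 influenza A-infected 23.475; 18S rRNA uninfected 15.530; 18S rRNA influenza A-infected 15.665
ΔCt(uninfected) = 21.810 − 15.530 = 6.280
ΔCt(influenza A-infected) = 23.475 − 15.665 = 7.810
ΔΔCt = 7.810 − 6.280 = 1.530
Fold change = 2^(−1.530) = 0.3463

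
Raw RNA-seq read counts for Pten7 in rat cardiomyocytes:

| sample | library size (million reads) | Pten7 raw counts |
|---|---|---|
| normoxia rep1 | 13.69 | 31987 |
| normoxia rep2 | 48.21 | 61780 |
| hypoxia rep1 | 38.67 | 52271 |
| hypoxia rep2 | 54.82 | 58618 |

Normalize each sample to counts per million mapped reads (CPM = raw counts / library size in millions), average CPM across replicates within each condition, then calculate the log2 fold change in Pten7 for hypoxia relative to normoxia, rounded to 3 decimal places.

-0.580

CPM(normoxia rep1) = 31987 / 13.69 = 2336.5230
CPM(normoxia rep2) = 61780 / 48.21 = 1281.4769
CPM(hypoxia rep1) = 52271 / 38.67 = 1351.7197
CPM(hypoxia rep2) = 58618 / 54.82 = 1069.2813
mean CPM(normoxia) = 1808.9999; mean CPM(hypoxia) = 1210.5005
Fold change = 1210.5005 / 1808.9999 = 0.66915
log2(0.66915) = -0.5796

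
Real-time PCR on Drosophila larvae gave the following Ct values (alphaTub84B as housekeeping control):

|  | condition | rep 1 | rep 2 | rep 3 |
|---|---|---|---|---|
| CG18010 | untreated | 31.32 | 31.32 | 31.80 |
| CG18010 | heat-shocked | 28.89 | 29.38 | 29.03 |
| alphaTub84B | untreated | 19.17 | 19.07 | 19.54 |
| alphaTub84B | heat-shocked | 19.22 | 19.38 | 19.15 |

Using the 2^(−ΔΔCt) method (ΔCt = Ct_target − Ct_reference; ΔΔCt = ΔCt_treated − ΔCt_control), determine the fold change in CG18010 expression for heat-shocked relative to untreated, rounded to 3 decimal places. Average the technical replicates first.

5.169

Mean Ct: CG18010 untreated 31.480; CG18010 heat-shocked 29.100; alphaTub84B untreated 19.260; alphaTub84B heat-shocked 19.250
ΔCt(untreated) = 31.480 − 19.260 = 12.220
ΔCt(heat-shocked) = 29.100 − 19.250 = 9.850
ΔΔCt = 9.850 − 12.220 = -2.370
Fold change = 2^(−(-2.370)) = 2^2.370 = 5.1694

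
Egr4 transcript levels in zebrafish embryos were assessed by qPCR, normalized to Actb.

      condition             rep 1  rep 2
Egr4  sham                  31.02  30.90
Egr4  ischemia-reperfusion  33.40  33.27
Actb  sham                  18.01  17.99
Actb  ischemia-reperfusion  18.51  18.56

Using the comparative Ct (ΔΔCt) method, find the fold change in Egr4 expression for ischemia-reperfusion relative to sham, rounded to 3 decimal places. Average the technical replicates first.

0.279

Mean Ct: Egr4 sham 30.960; Egr4 ischemia-reperfusion 33.335; Actb sham 18.000; Actb ischemia-reperfusion 18.535
ΔCt(sham) = 30.960 − 18.000 = 12.960
ΔCt(ischemia-reperfusion) = 33.335 − 18.535 = 14.800
ΔΔCt = 14.800 − 12.960 = 1.840
Fold change = 2^(−1.840) = 0.2793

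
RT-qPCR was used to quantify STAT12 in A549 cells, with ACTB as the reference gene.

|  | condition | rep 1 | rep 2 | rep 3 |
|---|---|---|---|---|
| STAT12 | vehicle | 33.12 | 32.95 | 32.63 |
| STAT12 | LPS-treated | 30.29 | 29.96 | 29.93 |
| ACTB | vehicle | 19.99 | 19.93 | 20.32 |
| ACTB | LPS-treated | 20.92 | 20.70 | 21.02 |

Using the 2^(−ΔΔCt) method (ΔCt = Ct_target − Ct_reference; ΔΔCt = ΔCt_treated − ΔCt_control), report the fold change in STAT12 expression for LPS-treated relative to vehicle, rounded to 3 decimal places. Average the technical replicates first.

12.467

Mean Ct: STAT12 vehicle 32.900; STAT12 LPS-treated 30.060; ACTB vehicle 20.080; ACTB LPS-treated 20.880
ΔCt(vehicle) = 32.900 − 20.080 = 12.820
ΔCt(LPS-treated) = 30.060 − 20.880 = 9.180
ΔΔCt = 9.180 − 12.820 = -3.640
Fold change = 2^(−(-3.640)) = 2^3.640 = 12.4666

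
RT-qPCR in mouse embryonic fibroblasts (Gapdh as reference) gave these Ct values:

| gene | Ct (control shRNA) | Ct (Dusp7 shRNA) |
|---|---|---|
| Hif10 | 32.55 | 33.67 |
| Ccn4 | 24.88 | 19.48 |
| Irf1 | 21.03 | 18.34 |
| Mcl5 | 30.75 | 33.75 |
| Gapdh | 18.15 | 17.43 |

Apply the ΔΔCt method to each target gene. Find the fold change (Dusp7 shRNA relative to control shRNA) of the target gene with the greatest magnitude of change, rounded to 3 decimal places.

Hif10: ΔΔCt = (33.67−17.43) − (32.55−18.15) = 16.24 − 14.40 = 1.84; fold change = 2^-1.84 = 0.279
Ccn4: ΔΔCt = (19.48−17.43) − (24.88−18.15) = 2.05 − 6.73 = -4.68; fold change = 2^4.68 = 25.634
Irf1: ΔΔCt = (18.34−17.43) − (21.03−18.15) = 0.91 − 2.88 = -1.97; fold change = 2^1.97 = 3.918
Mcl5: ΔΔCt = (33.75−17.43) − (30.75−18.15) = 16.32 − 12.60 = 3.72; fold change = 2^-3.72 = 0.076
Ccn4 has the largest |ΔΔCt| = 4.68.

25.634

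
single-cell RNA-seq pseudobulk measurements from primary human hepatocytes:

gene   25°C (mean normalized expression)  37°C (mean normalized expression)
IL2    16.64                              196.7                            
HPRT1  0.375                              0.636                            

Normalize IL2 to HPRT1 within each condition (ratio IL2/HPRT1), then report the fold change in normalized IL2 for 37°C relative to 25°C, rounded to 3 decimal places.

IL2/HPRT1 (25°C) = 16.64 / 0.375 = 44.373
IL2/HPRT1 (37°C) = 196.7 / 0.636 = 309.28
Fold change = 309.28 / 44.373 = 6.9699

6.970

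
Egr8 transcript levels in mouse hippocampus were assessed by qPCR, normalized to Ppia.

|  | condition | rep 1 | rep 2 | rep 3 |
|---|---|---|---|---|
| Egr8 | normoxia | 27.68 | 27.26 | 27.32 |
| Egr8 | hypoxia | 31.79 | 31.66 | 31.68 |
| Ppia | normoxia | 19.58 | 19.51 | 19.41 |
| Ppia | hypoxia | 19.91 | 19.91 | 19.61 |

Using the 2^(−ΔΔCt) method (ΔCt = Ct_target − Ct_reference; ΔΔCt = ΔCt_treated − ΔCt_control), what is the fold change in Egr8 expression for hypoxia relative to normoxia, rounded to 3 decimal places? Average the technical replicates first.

Mean Ct: Egr8 normoxia 27.420; Egr8 hypoxia 31.710; Ppia normoxia 19.500; Ppia hypoxia 19.810
ΔCt(normoxia) = 27.420 − 19.500 = 7.920
ΔCt(hypoxia) = 31.710 − 19.810 = 11.900
ΔΔCt = 11.900 − 7.920 = 3.980
Fold change = 2^(−3.980) = 0.0634

0.063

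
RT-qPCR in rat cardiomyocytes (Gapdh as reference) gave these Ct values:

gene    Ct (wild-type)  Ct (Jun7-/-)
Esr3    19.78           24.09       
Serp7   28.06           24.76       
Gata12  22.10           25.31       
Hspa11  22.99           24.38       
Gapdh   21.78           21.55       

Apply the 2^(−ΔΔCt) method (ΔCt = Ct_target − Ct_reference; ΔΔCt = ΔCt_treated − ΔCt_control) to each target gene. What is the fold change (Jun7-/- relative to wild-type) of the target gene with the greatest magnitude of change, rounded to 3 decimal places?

Esr3: ΔΔCt = (24.09−21.55) − (19.78−21.78) = 2.54 − (-2.00) = 4.54; fold change = 2^-4.54 = 0.043
Serp7: ΔΔCt = (24.76−21.55) − (28.06−21.78) = 3.21 − 6.28 = -3.07; fold change = 2^3.07 = 8.398
Gata12: ΔΔCt = (25.31−21.55) − (22.10−21.78) = 3.76 − 0.32 = 3.44; fold change = 2^-3.44 = 0.092
Hspa11: ΔΔCt = (24.38−21.55) − (22.99−21.78) = 2.83 − 1.21 = 1.62; fold change = 2^-1.62 = 0.325
Esr3 has the largest |ΔΔCt| = 4.54.

0.043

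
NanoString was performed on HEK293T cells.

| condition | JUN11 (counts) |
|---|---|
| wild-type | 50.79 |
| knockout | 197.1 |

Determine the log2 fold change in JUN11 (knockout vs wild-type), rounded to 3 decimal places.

Fold change = 197.1 / 50.79 = 3.8807
log2(3.8807) = 1.9563

1.956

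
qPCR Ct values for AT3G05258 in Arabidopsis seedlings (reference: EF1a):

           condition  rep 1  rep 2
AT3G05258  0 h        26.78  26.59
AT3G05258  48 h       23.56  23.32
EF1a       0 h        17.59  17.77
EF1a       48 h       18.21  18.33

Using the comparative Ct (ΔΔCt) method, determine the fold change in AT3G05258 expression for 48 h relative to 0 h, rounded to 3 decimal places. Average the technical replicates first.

Mean Ct: AT3G05258 0 h 26.685; AT3G05258 48 h 23.440; EF1a 0 h 17.680; EF1a 48 h 18.270
ΔCt(0 h) = 26.685 − 17.680 = 9.005
ΔCt(48 h) = 23.440 − 18.270 = 5.170
ΔΔCt = 5.170 − 9.005 = -3.835
Fold change = 2^(−(-3.835)) = 2^3.835 = 14.2709

14.271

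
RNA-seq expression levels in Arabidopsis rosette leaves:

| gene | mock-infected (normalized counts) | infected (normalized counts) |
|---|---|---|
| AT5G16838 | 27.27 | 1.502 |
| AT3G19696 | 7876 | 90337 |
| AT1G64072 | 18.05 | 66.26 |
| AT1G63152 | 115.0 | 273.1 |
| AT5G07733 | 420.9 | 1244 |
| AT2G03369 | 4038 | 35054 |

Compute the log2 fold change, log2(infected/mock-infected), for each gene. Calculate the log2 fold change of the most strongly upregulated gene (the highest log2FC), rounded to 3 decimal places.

log2(1.502/27.27) = -4.182  (AT5G16838)
log2(90337/7876) = 3.520  (AT3G19696)
log2(66.26/18.05) = 1.876  (AT1G64072)
log2(273.1/115.0) = 1.248  (AT1G63152)
log2(1244/420.9) = 1.563  (AT5G07733)
log2(35054/4038) = 3.118  (AT2G03369)
AT3G19696 is most strongly upregulated.

3.520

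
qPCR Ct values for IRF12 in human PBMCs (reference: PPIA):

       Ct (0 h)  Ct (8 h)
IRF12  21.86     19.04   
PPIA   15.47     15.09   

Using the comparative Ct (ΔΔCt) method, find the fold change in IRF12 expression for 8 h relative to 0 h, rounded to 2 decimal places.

ΔCt(0 h) = 21.860 − 15.470 = 6.390
ΔCt(8 h) = 19.040 − 15.090 = 3.950
ΔΔCt = 3.950 − 6.390 = -2.440
Fold change = 2^(−(-2.440)) = 2^2.440 = 5.426

5.43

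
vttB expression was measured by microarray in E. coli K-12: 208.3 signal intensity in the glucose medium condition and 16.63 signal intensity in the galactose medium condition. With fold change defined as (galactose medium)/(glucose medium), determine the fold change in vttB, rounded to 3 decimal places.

Fold change = 16.63 / 208.3 = 0.0798
vttB is downregulated.

0.080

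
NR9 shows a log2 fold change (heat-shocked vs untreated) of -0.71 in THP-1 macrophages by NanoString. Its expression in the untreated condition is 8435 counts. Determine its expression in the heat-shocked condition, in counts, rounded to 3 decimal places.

Fold change = 2^(-0.71) = 0.6113
heat-shocked expression = 8435 × 0.6113 = 5156.485

5156.485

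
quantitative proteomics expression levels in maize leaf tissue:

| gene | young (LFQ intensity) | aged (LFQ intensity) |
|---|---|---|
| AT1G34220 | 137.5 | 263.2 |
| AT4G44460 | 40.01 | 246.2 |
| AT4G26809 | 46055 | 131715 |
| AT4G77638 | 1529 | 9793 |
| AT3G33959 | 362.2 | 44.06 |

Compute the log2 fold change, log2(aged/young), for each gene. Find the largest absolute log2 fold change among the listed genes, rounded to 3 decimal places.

log2(263.2/137.5) = 0.937  (AT1G34220)
log2(246.2/40.01) = 2.621  (AT4G44460)
log2(131715/46055) = 1.516  (AT4G26809)
log2(9793/1529) = 2.679  (AT4G77638)
log2(44.06/362.2) = -3.039  (AT3G33959)
The largest magnitude belongs to AT3G33959.

3.039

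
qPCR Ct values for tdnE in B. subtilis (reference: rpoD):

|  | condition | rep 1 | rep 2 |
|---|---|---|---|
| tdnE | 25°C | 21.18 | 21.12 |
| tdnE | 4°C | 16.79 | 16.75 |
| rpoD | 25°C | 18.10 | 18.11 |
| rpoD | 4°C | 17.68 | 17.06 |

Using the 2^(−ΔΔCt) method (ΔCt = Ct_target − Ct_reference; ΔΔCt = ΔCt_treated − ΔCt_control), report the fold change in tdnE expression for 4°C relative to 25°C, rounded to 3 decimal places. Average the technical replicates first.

12.510

Mean Ct: tdnE 25°C 21.150; tdnE 4°C 16.770; rpoD 25°C 18.105; rpoD 4°C 17.370
ΔCt(25°C) = 21.150 − 18.105 = 3.045
ΔCt(4°C) = 16.770 − 17.370 = -0.600
ΔΔCt = -0.600 − 3.045 = -3.645
Fold change = 2^(−(-3.645)) = 2^3.645 = 12.5099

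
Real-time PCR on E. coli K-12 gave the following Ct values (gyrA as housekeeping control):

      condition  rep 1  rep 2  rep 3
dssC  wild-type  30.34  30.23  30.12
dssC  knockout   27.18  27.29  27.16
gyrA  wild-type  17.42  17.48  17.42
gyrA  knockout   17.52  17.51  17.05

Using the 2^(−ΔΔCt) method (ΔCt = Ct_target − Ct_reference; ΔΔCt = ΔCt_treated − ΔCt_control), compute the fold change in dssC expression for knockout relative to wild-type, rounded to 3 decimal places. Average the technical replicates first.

7.674

Mean Ct: dssC wild-type 30.230; dssC knockout 27.210; gyrA wild-type 17.440; gyrA knockout 17.360
ΔCt(wild-type) = 30.230 − 17.440 = 12.790
ΔCt(knockout) = 27.210 − 17.360 = 9.850
ΔΔCt = 9.850 − 12.790 = -2.940
Fold change = 2^(−(-2.940)) = 2^2.940 = 7.6741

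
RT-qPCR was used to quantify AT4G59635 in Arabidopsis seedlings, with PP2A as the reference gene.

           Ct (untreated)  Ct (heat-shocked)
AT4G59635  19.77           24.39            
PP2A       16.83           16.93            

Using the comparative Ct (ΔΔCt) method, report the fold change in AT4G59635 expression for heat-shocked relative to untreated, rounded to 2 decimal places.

0.04

ΔCt(untreated) = 19.770 − 16.830 = 2.940
ΔCt(heat-shocked) = 24.390 − 16.930 = 7.460
ΔΔCt = 7.460 − 2.940 = 4.520
Fold change = 2^(−4.520) = 0.044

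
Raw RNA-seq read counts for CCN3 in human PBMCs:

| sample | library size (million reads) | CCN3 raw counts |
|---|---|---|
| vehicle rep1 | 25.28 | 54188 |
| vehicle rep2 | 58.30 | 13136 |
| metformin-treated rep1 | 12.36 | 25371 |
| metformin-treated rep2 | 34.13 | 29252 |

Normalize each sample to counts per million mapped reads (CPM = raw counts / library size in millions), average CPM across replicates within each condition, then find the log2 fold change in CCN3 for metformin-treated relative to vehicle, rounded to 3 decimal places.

CPM(vehicle rep1) = 54188 / 25.28 = 2143.5127
CPM(vehicle rep2) = 13136 / 58.30 = 225.3173
CPM(metformin-treated rep1) = 25371 / 12.36 = 2052.6699
CPM(metformin-treated rep2) = 29252 / 34.13 = 857.0759
mean CPM(vehicle) = 1184.4150; mean CPM(metformin-treated) = 1454.8729
Fold change = 1454.8729 / 1184.4150 = 1.22835
log2(1.22835) = 0.2967

0.297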